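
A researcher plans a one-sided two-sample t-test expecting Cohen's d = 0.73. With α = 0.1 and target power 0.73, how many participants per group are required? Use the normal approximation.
n = 14 per group

Sample size formula (two-sample t-test, normal approximation):
n = 2 · ((z_α + z_β) / d)²

z_α = 1.282 (for α = 0.1, one-sided)
z_β = 0.613 (for power = 0.73)
d = 0.73

n = 2 · ((1.282 + 0.613) / 0.73)²
n = 2 · (2.596)²
n ≈ 13.48
Round up to the next whole number: n = 14 per group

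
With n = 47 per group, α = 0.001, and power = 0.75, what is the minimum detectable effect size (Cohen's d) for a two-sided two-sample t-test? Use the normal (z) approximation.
d ≈ 0.82

Minimum detectable effect (two-sample t-test, normal approximation):
d = (z_{α/2} + z_β) / √(n/2)
d = (3.291 + 0.674) / √(47/2)
d = 3.965 / 4.848
d ≈ 0.82

By Cohen's convention (0.2 small / 0.5 medium / 0.8 large): large effect.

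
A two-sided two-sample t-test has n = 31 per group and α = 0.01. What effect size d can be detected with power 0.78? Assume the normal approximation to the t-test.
d ≈ 0.85

Minimum detectable effect (two-sample t-test, normal approximation):
d = (z_{α/2} + z_β) / √(n/2)
d = (2.576 + 0.772) / √(31/2)
d = 3.348 / 3.937
d ≈ 0.85

By Cohen's convention (0.2 small / 0.5 medium / 0.8 large): large effect.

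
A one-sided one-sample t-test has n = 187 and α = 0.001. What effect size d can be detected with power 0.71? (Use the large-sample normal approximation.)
d ≈ 0.27

Minimum detectable effect (one-sample t-test, normal approximation):
d = (z_α + z_β) / √n
d = (3.090 + 0.553) / √187
d = 3.644 / 13.675
d ≈ 0.27

By Cohen's convention (0.2 small / 0.5 medium / 0.8 large): small effect.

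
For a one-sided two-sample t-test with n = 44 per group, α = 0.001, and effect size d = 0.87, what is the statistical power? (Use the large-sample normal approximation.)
Power ≈ 0.84

Power calculation (two-sample t-test, normal approximation):
z_β = d · √(n/2) - z_α
z_β = 0.87 · √(44/2) - 3.090
z_β = 0.87 · 4.690 - 3.090
z_β = 0.990

Power = Φ(z_β) = Φ(0.990) ≈ 0.839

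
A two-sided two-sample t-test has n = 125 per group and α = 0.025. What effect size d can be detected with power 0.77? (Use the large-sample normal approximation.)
d ≈ 0.38

Minimum detectable effect (two-sample t-test, normal approximation):
d = (z_{α/2} + z_β) / √(n/2)
d = (2.241 + 0.739) / √(125/2)
d = 2.980 / 7.906
d ≈ 0.38

By Cohen's convention (0.2 small / 0.5 medium / 0.8 large): small effect.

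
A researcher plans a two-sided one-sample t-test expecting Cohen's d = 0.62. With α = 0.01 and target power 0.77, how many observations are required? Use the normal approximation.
n = 29

Sample size formula (one-sample t-test, normal approximation):
n = ((z_{α/2} + z_β) / d)²

z_{α/2} = 2.576 (for α = 0.01, two-sided)
z_β = 0.739 (for power = 0.77)
d = 0.62

n = ((2.576 + 0.739) / 0.62)²
n = (5.347)²
n ≈ 28.59
Round up to the next whole number: n = 29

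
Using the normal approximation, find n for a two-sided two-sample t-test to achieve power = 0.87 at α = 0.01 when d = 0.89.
n = 35 per group

Sample size formula (two-sample t-test, normal approximation):
n = 2 · ((z_{α/2} + z_β) / d)²

z_{α/2} = 2.576 (for α = 0.01, two-sided)
z_β = 1.126 (for power = 0.87)
d = 0.89

n = 2 · ((2.576 + 1.126) / 0.89)²
n = 2 · (4.160)²
n ≈ 34.61
Round up to the next whole number: n = 35 per group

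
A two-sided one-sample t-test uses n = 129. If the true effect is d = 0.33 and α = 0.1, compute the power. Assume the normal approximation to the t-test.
Power ≈ 0.98

Power calculation (one-sample t-test, normal approximation):
z_β = d · √n - z_{α/2}
z_β = 0.33 · √129 - 1.645
z_β = 0.33 · 11.358 - 1.645
z_β = 2.103

Power = Φ(z_β) = Φ(2.103) ≈ 0.982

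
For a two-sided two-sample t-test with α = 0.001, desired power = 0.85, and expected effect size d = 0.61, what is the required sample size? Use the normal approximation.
n = 101 per group

Sample size formula (two-sample t-test, normal approximation):
n = 2 · ((z_{α/2} + z_β) / d)²

z_{α/2} = 3.291 (for α = 0.001, two-sided)
z_β = 1.036 (for power = 0.85)
d = 0.61

n = 2 · ((3.291 + 1.036) / 0.61)²
n = 2 · (7.093)²
n ≈ 100.62
Round up to the next whole number: n = 101 per group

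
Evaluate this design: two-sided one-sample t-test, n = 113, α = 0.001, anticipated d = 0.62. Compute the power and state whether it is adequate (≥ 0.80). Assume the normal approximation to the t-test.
Power ≈ 1.00; the study is adequately powered (power ≥ 0.80)

Power calculation (one-sample t-test, normal approximation):
z_β = d · √n - z_{α/2}
z_β = 0.62 · √113 - 3.291
z_β = 0.62 · 10.630 - 3.291
z_β = 3.300

Power = Φ(z_β) = Φ(3.300) ≈ 1.000

Effect size d = 0.62 is medium by Cohen's convention (0.2/0.5/0.8).

Threshold: power ≥ 0.80 is conventionally adequate.
Power ≈ 1.00 → the study is adequately powered (power ≥ 0.80).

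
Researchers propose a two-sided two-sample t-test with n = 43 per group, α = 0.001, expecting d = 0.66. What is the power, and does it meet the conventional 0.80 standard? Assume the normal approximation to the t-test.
Power ≈ 0.41; the study is underpowered (power < 0.80)

Power calculation (two-sample t-test, normal approximation):
z_β = d · √(n/2) - z_{α/2}
z_β = 0.66 · √(43/2) - 3.291
z_β = 0.66 · 4.637 - 3.291
z_β = -0.230

Power = Φ(z_β) = Φ(-0.230) ≈ 0.409

Effect size d = 0.66 is medium by Cohen's convention (0.2/0.5/0.8).

Threshold: power ≥ 0.80 is conventionally adequate.
Power ≈ 0.41 → the study is underpowered (power < 0.80).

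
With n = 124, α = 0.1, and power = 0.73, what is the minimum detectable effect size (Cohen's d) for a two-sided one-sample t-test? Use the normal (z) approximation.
d ≈ 0.20

Minimum detectable effect (one-sample t-test, normal approximation):
d = (z_{α/2} + z_β) / √n
d = (1.645 + 0.613) / √124
d = 2.258 / 11.136
d ≈ 0.20

By Cohen's convention (0.2 small / 0.5 medium / 0.8 large): small effect.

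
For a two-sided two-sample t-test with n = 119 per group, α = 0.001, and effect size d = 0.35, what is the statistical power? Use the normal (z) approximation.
Power ≈ 0.28

Power calculation (two-sample t-test, normal approximation):
z_β = d · √(n/2) - z_{α/2}
z_β = 0.35 · √(119/2) - 3.291
z_β = 0.35 · 7.714 - 3.291
z_β = -0.591

Power = Φ(z_β) = Φ(-0.591) ≈ 0.277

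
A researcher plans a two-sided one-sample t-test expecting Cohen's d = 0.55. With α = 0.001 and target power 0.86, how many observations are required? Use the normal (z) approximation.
n = 64

Sample size formula (one-sample t-test, normal approximation):
n = ((z_{α/2} + z_β) / d)²

z_{α/2} = 3.291 (for α = 0.001, two-sided)
z_β = 1.080 (for power = 0.86)
d = 0.55

n = ((3.291 + 1.080) / 0.55)²
n = (7.947)²
n ≈ 63.15
Round up to the next whole number: n = 64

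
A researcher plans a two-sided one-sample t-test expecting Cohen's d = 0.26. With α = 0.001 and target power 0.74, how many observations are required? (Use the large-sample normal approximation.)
n = 229

Sample size formula (one-sample t-test, normal approximation):
n = ((z_{α/2} + z_β) / d)²

z_{α/2} = 3.291 (for α = 0.001, two-sided)
z_β = 0.643 (for power = 0.74)
d = 0.26

n = ((3.291 + 0.643) / 0.26)²
n = (15.131)²
n ≈ 228.95
Round up to the next whole number: n = 229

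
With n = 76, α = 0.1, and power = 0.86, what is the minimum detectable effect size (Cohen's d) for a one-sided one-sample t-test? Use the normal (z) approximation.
d ≈ 0.27

Minimum detectable effect (one-sample t-test, normal approximation):
d = (z_α + z_β) / √n
d = (1.282 + 1.080) / √76
d = 2.362 / 8.718
d ≈ 0.27

By Cohen's convention (0.2 small / 0.5 medium / 0.8 large): small effect.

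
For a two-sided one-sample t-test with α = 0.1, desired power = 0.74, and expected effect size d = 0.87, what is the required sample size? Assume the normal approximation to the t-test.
n = 7

Sample size formula (one-sample t-test, normal approximation):
n = ((z_{α/2} + z_β) / d)²

z_{α/2} = 1.645 (for α = 0.1, two-sided)
z_β = 0.643 (for power = 0.74)
d = 0.87

n = ((1.645 + 0.643) / 0.87)²
n = (2.630)²
n ≈ 6.92
Round up to the next whole number: n = 7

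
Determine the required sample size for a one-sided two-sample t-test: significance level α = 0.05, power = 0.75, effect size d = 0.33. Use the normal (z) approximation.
n = 99 per group

Sample size formula (two-sample t-test, normal approximation):
n = 2 · ((z_α + z_β) / d)²

z_α = 1.645 (for α = 0.05, one-sided)
z_β = 0.674 (for power = 0.75)
d = 0.33

n = 2 · ((1.645 + 0.674) / 0.33)²
n = 2 · (7.027)²
n ≈ 98.76
Round up to the next whole number: n = 99 per group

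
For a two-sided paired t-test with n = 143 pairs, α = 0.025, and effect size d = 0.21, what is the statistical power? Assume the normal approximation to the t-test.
Power ≈ 0.61

Power calculation (paired t-test, normal approximation):
z_β = d · √n - z_{α/2}
z_β = 0.21 · √143 - 2.241
z_β = 0.21 · 11.958 - 2.241
z_β = 0.270

Power = Φ(z_β) = Φ(0.270) ≈ 0.606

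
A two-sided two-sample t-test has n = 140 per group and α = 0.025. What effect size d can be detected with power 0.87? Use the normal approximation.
d ≈ 0.40

Minimum detectable effect (two-sample t-test, normal approximation):
d = (z_{α/2} + z_β) / √(n/2)
d = (2.241 + 1.126) / √(140/2)
d = 3.368 / 8.367
d ≈ 0.40

By Cohen's convention (0.2 small / 0.5 medium / 0.8 large): small effect.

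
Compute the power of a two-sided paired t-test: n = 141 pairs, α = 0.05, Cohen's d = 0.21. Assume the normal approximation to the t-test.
Power ≈ 0.70

Power calculation (paired t-test, normal approximation):
z_β = d · √n - z_{α/2}
z_β = 0.21 · √141 - 1.960
z_β = 0.21 · 11.874 - 1.960
z_β = 0.534

Power = Φ(z_β) = Φ(0.534) ≈ 0.703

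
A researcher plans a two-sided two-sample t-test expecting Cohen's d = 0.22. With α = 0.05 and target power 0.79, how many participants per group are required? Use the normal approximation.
n = 317 per group

Sample size formula (two-sample t-test, normal approximation):
n = 2 · ((z_{α/2} + z_β) / d)²

z_{α/2} = 1.960 (for α = 0.05, two-sided)
z_β = 0.806 (for power = 0.79)
d = 0.22

n = 2 · ((1.960 + 0.806) / 0.22)²
n = 2 · (12.573)²
n ≈ 316.16
Round up to the next whole number: n = 317 per group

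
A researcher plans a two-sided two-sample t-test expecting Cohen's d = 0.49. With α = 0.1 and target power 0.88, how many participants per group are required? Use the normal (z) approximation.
n = 67 per group

Sample size formula (two-sample t-test, normal approximation):
n = 2 · ((z_{α/2} + z_β) / d)²

z_{α/2} = 1.645 (for α = 0.1, two-sided)
z_β = 1.175 (for power = 0.88)
d = 0.49

n = 2 · ((1.645 + 1.175) / 0.49)²
n = 2 · (5.755)²
n ≈ 66.24
Round up to the next whole number: n = 67 per group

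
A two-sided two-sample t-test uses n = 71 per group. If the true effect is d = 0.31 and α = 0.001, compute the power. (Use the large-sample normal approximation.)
Power ≈ 0.07

Power calculation (two-sample t-test, normal approximation):
z_β = d · √(n/2) - z_{α/2}
z_β = 0.31 · √(71/2) - 3.291
z_β = 0.31 · 5.958 - 3.291
z_β = -1.443

Power = Φ(z_β) = Φ(-1.443) ≈ 0.074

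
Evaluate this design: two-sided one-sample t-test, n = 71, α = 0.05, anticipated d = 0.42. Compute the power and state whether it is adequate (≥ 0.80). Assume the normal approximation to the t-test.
Power ≈ 0.94; the study is adequately powered (power ≥ 0.80)

Power calculation (one-sample t-test, normal approximation):
z_β = d · √n - z_{α/2}
z_β = 0.42 · √71 - 1.960
z_β = 0.42 · 8.426 - 1.960
z_β = 1.579

Power = Φ(z_β) = Φ(1.579) ≈ 0.943

Effect size d = 0.42 is small by Cohen's convention (0.2/0.5/0.8).

Threshold: power ≥ 0.80 is conventionally adequate.
Power ≈ 0.94 → the study is adequately powered (power ≥ 0.80).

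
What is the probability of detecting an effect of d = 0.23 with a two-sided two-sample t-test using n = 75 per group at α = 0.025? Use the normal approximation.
Power ≈ 0.20

Power calculation (two-sample t-test, normal approximation):
z_β = d · √(n/2) - z_{α/2}
z_β = 0.23 · √(75/2) - 2.241
z_β = 0.23 · 6.124 - 2.241
z_β = -0.833

Power = Φ(z_β) = Φ(-0.833) ≈ 0.202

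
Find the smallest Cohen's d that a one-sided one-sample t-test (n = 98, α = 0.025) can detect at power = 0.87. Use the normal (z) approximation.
d ≈ 0.31

Minimum detectable effect (one-sample t-test, normal approximation):
d = (z_α + z_β) / √n
d = (1.960 + 1.126) / √98
d = 3.086 / 9.899
d ≈ 0.31

By Cohen's convention (0.2 small / 0.5 medium / 0.8 large): small effect.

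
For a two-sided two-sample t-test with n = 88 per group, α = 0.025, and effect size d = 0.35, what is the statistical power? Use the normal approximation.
Power ≈ 0.53

Power calculation (two-sample t-test, normal approximation):
z_β = d · √(n/2) - z_{α/2}
z_β = 0.35 · √(88/2) - 2.241
z_β = 0.35 · 6.633 - 2.241
z_β = 0.080

Power = Φ(z_β) = Φ(0.080) ≈ 0.532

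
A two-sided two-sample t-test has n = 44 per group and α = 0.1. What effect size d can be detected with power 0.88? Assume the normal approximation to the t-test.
d ≈ 0.60

Minimum detectable effect (two-sample t-test, normal approximation):
d = (z_{α/2} + z_β) / √(n/2)
d = (1.645 + 1.175) / √(44/2)
d = 2.820 / 4.690
d ≈ 0.60

By Cohen's convention (0.2 small / 0.5 medium / 0.8 large): medium effect.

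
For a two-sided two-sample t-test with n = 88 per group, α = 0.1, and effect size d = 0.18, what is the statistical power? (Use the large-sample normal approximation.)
Power ≈ 0.33

Power calculation (two-sample t-test, normal approximation):
z_β = d · √(n/2) - z_{α/2}
z_β = 0.18 · √(88/2) - 1.645
z_β = 0.18 · 6.633 - 1.645
z_β = -0.451

Power = Φ(z_β) = Φ(-0.451) ≈ 0.326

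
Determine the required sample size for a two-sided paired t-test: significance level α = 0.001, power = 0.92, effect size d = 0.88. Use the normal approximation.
n = 29 pairs

Sample size formula (paired t-test, normal approximation):
n = ((z_{α/2} + z_β) / d)²

z_{α/2} = 3.291 (for α = 0.001, two-sided)
z_β = 1.405 (for power = 0.92)
d = 0.88

n = ((3.291 + 1.405) / 0.88)²
n = (5.336)²
n ≈ 28.47
Round up to the next whole number: n = 29 pairs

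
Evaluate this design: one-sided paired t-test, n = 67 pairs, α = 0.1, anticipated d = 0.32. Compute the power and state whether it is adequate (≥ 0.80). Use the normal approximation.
Power ≈ 0.91; the study is adequately powered (power ≥ 0.80)

Power calculation (paired t-test, normal approximation):
z_β = d · √n - z_α
z_β = 0.32 · √67 - 1.282
z_β = 0.32 · 8.185 - 1.282
z_β = 1.338

Power = Φ(z_β) = Φ(1.338) ≈ 0.910

Effect size d = 0.32 is small by Cohen's convention (0.2/0.5/0.8).

Threshold: power ≥ 0.80 is conventionally adequate.
Power ≈ 0.91 → the study is adequately powered (power ≥ 0.80).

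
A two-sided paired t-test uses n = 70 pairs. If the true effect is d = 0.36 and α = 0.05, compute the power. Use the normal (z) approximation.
Power ≈ 0.85

Power calculation (paired t-test, normal approximation):
z_β = d · √n - z_{α/2}
z_β = 0.36 · √70 - 1.960
z_β = 0.36 · 8.367 - 1.960
z_β = 1.052

Power = Φ(z_β) = Φ(1.052) ≈ 0.854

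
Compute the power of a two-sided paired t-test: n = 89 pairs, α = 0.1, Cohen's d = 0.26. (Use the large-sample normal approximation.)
Power ≈ 0.79

Power calculation (paired t-test, normal approximation):
z_β = d · √n - z_{α/2}
z_β = 0.26 · √89 - 1.645
z_β = 0.26 · 9.434 - 1.645
z_β = 0.808

Power = Φ(z_β) = Φ(0.808) ≈ 0.790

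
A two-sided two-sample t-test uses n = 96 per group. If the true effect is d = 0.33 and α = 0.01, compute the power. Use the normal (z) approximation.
Power ≈ 0.39

Power calculation (two-sample t-test, normal approximation):
z_β = d · √(n/2) - z_{α/2}
z_β = 0.33 · √(96/2) - 2.576
z_β = 0.33 · 6.928 - 2.576
z_β = -0.290

Power = Φ(z_β) = Φ(-0.290) ≈ 0.386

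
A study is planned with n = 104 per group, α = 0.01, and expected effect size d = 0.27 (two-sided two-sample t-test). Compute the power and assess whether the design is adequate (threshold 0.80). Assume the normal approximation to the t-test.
Power ≈ 0.26; the study is underpowered (power < 0.80)

Power calculation (two-sample t-test, normal approximation):
z_β = d · √(n/2) - z_{α/2}
z_β = 0.27 · √(104/2) - 2.576
z_β = 0.27 · 7.211 - 2.576
z_β = -0.629

Power = Φ(z_β) = Φ(-0.629) ≈ 0.265

Effect size d = 0.27 is small by Cohen's convention (0.2/0.5/0.8).

Threshold: power ≥ 0.80 is conventionally adequate.
Power ≈ 0.26 → the study is underpowered (power < 0.80).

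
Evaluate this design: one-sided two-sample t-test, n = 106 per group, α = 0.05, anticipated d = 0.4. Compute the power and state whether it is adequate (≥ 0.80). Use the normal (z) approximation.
Power ≈ 0.90; the study is adequately powered (power ≥ 0.80)

Power calculation (two-sample t-test, normal approximation):
z_β = d · √(n/2) - z_α
z_β = 0.4 · √(106/2) - 1.645
z_β = 0.4 · 7.280 - 1.645
z_β = 1.267

Power = Φ(z_β) = Φ(1.267) ≈ 0.897

Effect size d = 0.4 is small by Cohen's convention (0.2/0.5/0.8).

Threshold: power ≥ 0.80 is conventionally adequate.
Power ≈ 0.90 → the study is adequately powered (power ≥ 0.80).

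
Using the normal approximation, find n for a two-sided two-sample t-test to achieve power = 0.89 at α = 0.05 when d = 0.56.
n = 65 per group

Sample size formula (two-sample t-test, normal approximation):
n = 2 · ((z_{α/2} + z_β) / d)²

z_{α/2} = 1.960 (for α = 0.05, two-sided)
z_β = 1.227 (for power = 0.89)
d = 0.56

n = 2 · ((1.960 + 1.227) / 0.56)²
n = 2 · (5.691)²
n ≈ 64.77
Round up to the next whole number: n = 65 per group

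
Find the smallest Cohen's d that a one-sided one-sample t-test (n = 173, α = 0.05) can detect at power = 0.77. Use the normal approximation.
d ≈ 0.18

Minimum detectable effect (one-sample t-test, normal approximation):
d = (z_α + z_β) / √n
d = (1.645 + 0.739) / √173
d = 2.384 / 13.153
d ≈ 0.18

By Cohen's convention (0.2 small / 0.5 medium / 0.8 large): very small effect.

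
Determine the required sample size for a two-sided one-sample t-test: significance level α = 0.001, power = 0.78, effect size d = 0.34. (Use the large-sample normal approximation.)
n = 143

Sample size formula (one-sample t-test, normal approximation):
n = ((z_{α/2} + z_β) / d)²

z_{α/2} = 3.291 (for α = 0.001, two-sided)
z_β = 0.772 (for power = 0.78)
d = 0.34

n = ((3.291 + 0.772) / 0.34)²
n = (11.950)²
n ≈ 142.80
Round up to the next whole number: n = 143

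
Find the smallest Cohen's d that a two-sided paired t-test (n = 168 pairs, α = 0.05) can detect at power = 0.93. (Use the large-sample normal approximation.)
d ≈ 0.27

Minimum detectable effect (paired t-test, normal approximation):
d = (z_{α/2} + z_β) / √n
d = (1.960 + 1.476) / √168
d = 3.436 / 12.961
d ≈ 0.27

By Cohen's convention (0.2 small / 0.5 medium / 0.8 large): small effect.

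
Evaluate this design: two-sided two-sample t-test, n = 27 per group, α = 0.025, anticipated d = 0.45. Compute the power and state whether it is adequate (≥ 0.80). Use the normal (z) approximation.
Power ≈ 0.28; the study is underpowered (power < 0.80)

Power calculation (two-sample t-test, normal approximation):
z_β = d · √(n/2) - z_{α/2}
z_β = 0.45 · √(27/2) - 2.241
z_β = 0.45 · 3.674 - 2.241
z_β = -0.588

Power = Φ(z_β) = Φ(-0.588) ≈ 0.278

Effect size d = 0.45 is small by Cohen's convention (0.2/0.5/0.8).

Threshold: power ≥ 0.80 is conventionally adequate.
Power ≈ 0.28 → the study is underpowered (power < 0.80).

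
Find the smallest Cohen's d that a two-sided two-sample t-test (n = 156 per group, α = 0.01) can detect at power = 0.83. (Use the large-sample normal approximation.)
d ≈ 0.40

Minimum detectable effect (two-sample t-test, normal approximation):
d = (z_{α/2} + z_β) / √(n/2)
d = (2.576 + 0.954) / √(156/2)
d = 3.530 / 8.832
d ≈ 0.40

By Cohen's convention (0.2 small / 0.5 medium / 0.8 large): small effect.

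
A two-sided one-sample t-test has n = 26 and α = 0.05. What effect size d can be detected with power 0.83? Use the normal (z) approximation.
d ≈ 0.57

Minimum detectable effect (one-sample t-test, normal approximation):
d = (z_{α/2} + z_β) / √n
d = (1.960 + 0.954) / √26
d = 2.914 / 5.099
d ≈ 0.57

By Cohen's convention (0.2 small / 0.5 medium / 0.8 large): medium effect.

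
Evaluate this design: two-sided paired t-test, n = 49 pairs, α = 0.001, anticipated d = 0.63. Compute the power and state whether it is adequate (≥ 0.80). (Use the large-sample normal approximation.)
Power ≈ 0.87; the study is adequately powered (power ≥ 0.80)

Power calculation (paired t-test, normal approximation):
z_β = d · √n - z_{α/2}
z_β = 0.63 · √49 - 3.291
z_β = 0.63 · 7.000 - 3.291
z_β = 1.119

Power = Φ(z_β) = Φ(1.119) ≈ 0.869

Effect size d = 0.63 is medium by Cohen's convention (0.2/0.5/0.8).

Threshold: power ≥ 0.80 is conventionally adequate.
Power ≈ 0.87 → the study is adequately powered (power ≥ 0.80).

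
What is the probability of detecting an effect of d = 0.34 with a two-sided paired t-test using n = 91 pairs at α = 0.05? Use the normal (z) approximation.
Power ≈ 0.90

Power calculation (paired t-test, normal approximation):
z_β = d · √n - z_{α/2}
z_β = 0.34 · √91 - 1.960
z_β = 0.34 · 9.539 - 1.960
z_β = 1.283

Power = Φ(z_β) = Φ(1.283) ≈ 0.900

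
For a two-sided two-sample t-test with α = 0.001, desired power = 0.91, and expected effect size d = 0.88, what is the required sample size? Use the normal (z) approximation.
n = 56 per group

Sample size formula (two-sample t-test, normal approximation):
n = 2 · ((z_{α/2} + z_β) / d)²

z_{α/2} = 3.291 (for α = 0.001, two-sided)
z_β = 1.341 (for power = 0.91)
d = 0.88

n = 2 · ((3.291 + 1.341) / 0.88)²
n = 2 · (5.264)²
n ≈ 55.42
Round up to the next whole number: n = 56 per group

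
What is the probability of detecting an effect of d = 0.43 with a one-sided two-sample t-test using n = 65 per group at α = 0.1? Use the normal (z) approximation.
Power ≈ 0.88

Power calculation (two-sample t-test, normal approximation):
z_β = d · √(n/2) - z_α
z_β = 0.43 · √(65/2) - 1.282
z_β = 0.43 · 5.701 - 1.282
z_β = 1.170

Power = Φ(z_β) = Φ(1.170) ≈ 0.879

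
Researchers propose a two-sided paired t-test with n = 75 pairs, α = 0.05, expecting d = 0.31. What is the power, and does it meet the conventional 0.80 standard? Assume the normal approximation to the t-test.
Power ≈ 0.77; the study is underpowered (power < 0.80)

Power calculation (paired t-test, normal approximation):
z_β = d · √n - z_{α/2}
z_β = 0.31 · √75 - 1.960
z_β = 0.31 · 8.660 - 1.960
z_β = 0.725

Power = Φ(z_β) = Φ(0.725) ≈ 0.766

Effect size d = 0.31 is small by Cohen's convention (0.2/0.5/0.8).

Threshold: power ≥ 0.80 is conventionally adequate.
Power ≈ 0.77 → the study is underpowered (power < 0.80).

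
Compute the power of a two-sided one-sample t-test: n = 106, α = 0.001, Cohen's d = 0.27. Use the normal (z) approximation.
Power ≈ 0.30

Power calculation (one-sample t-test, normal approximation):
z_β = d · √n - z_{α/2}
z_β = 0.27 · √106 - 3.291
z_β = 0.27 · 10.296 - 3.291
z_β = -0.511

Power = Φ(z_β) = Φ(-0.511) ≈ 0.305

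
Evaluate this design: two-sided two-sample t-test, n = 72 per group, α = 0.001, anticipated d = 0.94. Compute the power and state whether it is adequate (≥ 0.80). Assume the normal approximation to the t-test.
Power ≈ 0.99; the study is adequately powered (power ≥ 0.80)

Power calculation (two-sample t-test, normal approximation):
z_β = d · √(n/2) - z_{α/2}
z_β = 0.94 · √(72/2) - 3.291
z_β = 0.94 · 6.000 - 3.291
z_β = 2.349

Power = Φ(z_β) = Φ(2.349) ≈ 0.991

Effect size d = 0.94 is large by Cohen's convention (0.2/0.5/0.8).

Threshold: power ≥ 0.80 is conventionally adequate.
Power ≈ 0.99 → the study is adequately powered (power ≥ 0.80).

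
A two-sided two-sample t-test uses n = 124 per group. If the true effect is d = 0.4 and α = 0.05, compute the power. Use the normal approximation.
Power ≈ 0.88

Power calculation (two-sample t-test, normal approximation):
z_β = d · √(n/2) - z_{α/2}
z_β = 0.4 · √(124/2) - 1.960
z_β = 0.4 · 7.874 - 1.960
z_β = 1.190

Power = Φ(z_β) = Φ(1.190) ≈ 0.883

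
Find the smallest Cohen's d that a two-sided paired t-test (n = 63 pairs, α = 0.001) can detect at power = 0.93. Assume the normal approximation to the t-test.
d ≈ 0.60

Minimum detectable effect (paired t-test, normal approximation):
d = (z_{α/2} + z_β) / √n
d = (3.291 + 1.476) / √63
d = 4.766 / 7.937
d ≈ 0.60

By Cohen's convention (0.2 small / 0.5 medium / 0.8 large): medium effect.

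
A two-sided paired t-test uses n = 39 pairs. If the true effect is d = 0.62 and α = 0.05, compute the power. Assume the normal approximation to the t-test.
Power ≈ 0.97

Power calculation (paired t-test, normal approximation):
z_β = d · √n - z_{α/2}
z_β = 0.62 · √39 - 1.960
z_β = 0.62 · 6.245 - 1.960
z_β = 1.912

Power = Φ(z_β) = Φ(1.912) ≈ 0.972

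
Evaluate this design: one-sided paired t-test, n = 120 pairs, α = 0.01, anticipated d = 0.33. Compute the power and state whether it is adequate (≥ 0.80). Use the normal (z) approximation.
Power ≈ 0.90; the study is adequately powered (power ≥ 0.80)

Power calculation (paired t-test, normal approximation):
z_β = d · √n - z_α
z_β = 0.33 · √120 - 2.326
z_β = 0.33 · 10.954 - 2.326
z_β = 1.289

Power = Φ(z_β) = Φ(1.289) ≈ 0.901

Effect size d = 0.33 is small by Cohen's convention (0.2/0.5/0.8).

Threshold: power ≥ 0.80 is conventionally adequate.
Power ≈ 0.90 → the study is adequately powered (power ≥ 0.80).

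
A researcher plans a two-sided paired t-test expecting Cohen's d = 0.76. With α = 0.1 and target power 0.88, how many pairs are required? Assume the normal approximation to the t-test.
n = 14 pairs

Sample size formula (paired t-test, normal approximation):
n = ((z_{α/2} + z_β) / d)²

z_{α/2} = 1.645 (for α = 0.1, two-sided)
z_β = 1.175 (for power = 0.88)
d = 0.76

n = ((1.645 + 1.175) / 0.76)²
n = (3.711)²
n ≈ 13.77
Round up to the next whole number: n = 14 pairs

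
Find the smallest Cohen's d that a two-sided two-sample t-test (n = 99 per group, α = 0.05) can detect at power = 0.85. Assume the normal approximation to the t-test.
d ≈ 0.43

Minimum detectable effect (two-sample t-test, normal approximation):
d = (z_{α/2} + z_β) / √(n/2)
d = (1.960 + 1.036) / √(99/2)
d = 2.996 / 7.036
d ≈ 0.43

By Cohen's convention (0.2 small / 0.5 medium / 0.8 large): small effect.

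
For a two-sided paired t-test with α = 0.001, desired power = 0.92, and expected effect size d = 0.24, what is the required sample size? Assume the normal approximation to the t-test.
n = 383 pairs

Sample size formula (paired t-test, normal approximation):
n = ((z_{α/2} + z_β) / d)²

z_{α/2} = 3.291 (for α = 0.001, two-sided)
z_β = 1.405 (for power = 0.92)
d = 0.24

n = ((3.291 + 1.405) / 0.24)²
n = (19.567)²
n ≈ 382.87
Round up to the next whole number: n = 383 pairs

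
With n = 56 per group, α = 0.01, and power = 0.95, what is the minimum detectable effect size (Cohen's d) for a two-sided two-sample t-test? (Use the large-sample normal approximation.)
d ≈ 0.80

Minimum detectable effect (two-sample t-test, normal approximation):
d = (z_{α/2} + z_β) / √(n/2)
d = (2.576 + 1.645) / √(56/2)
d = 4.221 / 5.292
d ≈ 0.80

By Cohen's convention (0.2 small / 0.5 medium / 0.8 large): large effect.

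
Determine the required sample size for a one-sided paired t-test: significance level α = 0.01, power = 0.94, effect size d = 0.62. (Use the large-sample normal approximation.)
n = 40 pairs

Sample size formula (paired t-test, normal approximation):
n = ((z_α + z_β) / d)²

z_α = 2.326 (for α = 0.01, one-sided)
z_β = 1.555 (for power = 0.94)
d = 0.62

n = ((2.326 + 1.555) / 0.62)²
n = (6.260)²
n ≈ 39.19
Round up to the next whole number: n = 40 pairs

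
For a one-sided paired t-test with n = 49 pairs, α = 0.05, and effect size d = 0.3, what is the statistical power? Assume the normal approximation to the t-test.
Power ≈ 0.68

Power calculation (paired t-test, normal approximation):
z_β = d · √n - z_α
z_β = 0.3 · √49 - 1.645
z_β = 0.3 · 7.000 - 1.645
z_β = 0.455

Power = Φ(z_β) = Φ(0.455) ≈ 0.675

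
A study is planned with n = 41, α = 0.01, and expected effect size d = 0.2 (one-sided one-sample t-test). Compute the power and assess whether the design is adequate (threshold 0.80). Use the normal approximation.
Power ≈ 0.15; the study is underpowered (power < 0.80)

Power calculation (one-sample t-test, normal approximation):
z_β = d · √n - z_α
z_β = 0.2 · √41 - 2.326
z_β = 0.2 · 6.403 - 2.326
z_β = -1.046

Power = Φ(z_β) = Φ(-1.046) ≈ 0.148

Effect size d = 0.2 is small by Cohen's convention (0.2/0.5/0.8).

Threshold: power ≥ 0.80 is conventionally adequate.
Power ≈ 0.15 → the study is underpowered (power < 0.80).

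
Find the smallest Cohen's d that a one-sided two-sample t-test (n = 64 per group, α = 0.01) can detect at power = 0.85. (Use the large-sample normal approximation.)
d ≈ 0.59

Minimum detectable effect (two-sample t-test, normal approximation):
d = (z_α + z_β) / √(n/2)
d = (2.326 + 1.036) / √(64/2)
d = 3.363 / 5.657
d ≈ 0.59

By Cohen's convention (0.2 small / 0.5 medium / 0.8 large): medium effect.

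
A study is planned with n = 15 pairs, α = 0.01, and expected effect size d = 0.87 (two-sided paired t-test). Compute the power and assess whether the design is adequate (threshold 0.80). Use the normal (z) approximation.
Power ≈ 0.79; the study is underpowered (power < 0.80)

Power calculation (paired t-test, normal approximation):
z_β = d · √n - z_{α/2}
z_β = 0.87 · √15 - 2.576
z_β = 0.87 · 3.873 - 2.576
z_β = 0.794

Power = Φ(z_β) = Φ(0.794) ≈ 0.786

Effect size d = 0.87 is large by Cohen's convention (0.2/0.5/0.8).

Threshold: power ≥ 0.80 is conventionally adequate.
Power ≈ 0.79 → the study is underpowered (power < 0.80).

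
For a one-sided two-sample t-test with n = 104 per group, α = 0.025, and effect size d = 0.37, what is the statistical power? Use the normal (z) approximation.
Power ≈ 0.76

Power calculation (two-sample t-test, normal approximation):
z_β = d · √(n/2) - z_α
z_β = 0.37 · √(104/2) - 1.960
z_β = 0.37 · 7.211 - 1.960
z_β = 0.708

Power = Φ(z_β) = Φ(0.708) ≈ 0.761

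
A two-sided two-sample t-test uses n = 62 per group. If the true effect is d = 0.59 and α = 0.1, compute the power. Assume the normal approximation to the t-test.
Power ≈ 0.95

Power calculation (two-sample t-test, normal approximation):
z_β = d · √(n/2) - z_{α/2}
z_β = 0.59 · √(62/2) - 1.645
z_β = 0.59 · 5.568 - 1.645
z_β = 1.640

Power = Φ(z_β) = Φ(1.640) ≈ 0.950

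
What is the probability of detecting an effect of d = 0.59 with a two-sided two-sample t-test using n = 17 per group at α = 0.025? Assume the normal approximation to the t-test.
Power ≈ 0.30

Power calculation (two-sample t-test, normal approximation):
z_β = d · √(n/2) - z_{α/2}
z_β = 0.59 · √(17/2) - 2.241
z_β = 0.59 · 2.915 - 2.241
z_β = -0.521

Power = Φ(z_β) = Φ(-0.521) ≈ 0.301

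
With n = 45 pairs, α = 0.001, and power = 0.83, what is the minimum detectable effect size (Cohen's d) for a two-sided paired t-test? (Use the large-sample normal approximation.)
d ≈ 0.63

Minimum detectable effect (paired t-test, normal approximation):
d = (z_{α/2} + z_β) / √n
d = (3.291 + 0.954) / √45
d = 4.245 / 6.708
d ≈ 0.63

By Cohen's convention (0.2 small / 0.5 medium / 0.8 large): medium effect.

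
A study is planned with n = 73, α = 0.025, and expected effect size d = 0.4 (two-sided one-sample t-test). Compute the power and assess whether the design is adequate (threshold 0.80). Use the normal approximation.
Power ≈ 0.88; the study is adequately powered (power ≥ 0.80)

Power calculation (one-sample t-test, normal approximation):
z_β = d · √n - z_{α/2}
z_β = 0.4 · √73 - 2.241
z_β = 0.4 · 8.544 - 2.241
z_β = 1.176

Power = Φ(z_β) = Φ(1.176) ≈ 0.880

Effect size d = 0.4 is small by Cohen's convention (0.2/0.5/0.8).

Threshold: power ≥ 0.80 is conventionally adequate.
Power ≈ 0.88 → the study is adequately powered (power ≥ 0.80).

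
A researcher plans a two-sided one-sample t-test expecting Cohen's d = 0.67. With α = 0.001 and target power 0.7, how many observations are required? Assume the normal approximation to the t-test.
n = 33

Sample size formula (one-sample t-test, normal approximation):
n = ((z_{α/2} + z_β) / d)²

z_{α/2} = 3.291 (for α = 0.001, two-sided)
z_β = 0.524 (for power = 0.7)
d = 0.67

n = ((3.291 + 0.524) / 0.67)²
n = (5.694)²
n ≈ 32.42
Round up to the next whole number: n = 33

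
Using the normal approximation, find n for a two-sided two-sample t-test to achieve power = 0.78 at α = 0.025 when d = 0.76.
n = 32 per group

Sample size formula (two-sample t-test, normal approximation):
n = 2 · ((z_{α/2} + z_β) / d)²

z_{α/2} = 2.241 (for α = 0.025, two-sided)
z_β = 0.772 (for power = 0.78)
d = 0.76

n = 2 · ((2.241 + 0.772) / 0.76)²
n = 2 · (3.964)²
n ≈ 31.43
Round up to the next whole number: n = 32 per group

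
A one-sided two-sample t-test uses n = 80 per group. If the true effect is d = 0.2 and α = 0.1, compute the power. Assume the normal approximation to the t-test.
Power ≈ 0.49

Power calculation (two-sample t-test, normal approximation):
z_β = d · √(n/2) - z_α
z_β = 0.2 · √(80/2) - 1.282
z_β = 0.2 · 6.325 - 1.282
z_β = -0.017

Power = Φ(z_β) = Φ(-0.017) ≈ 0.493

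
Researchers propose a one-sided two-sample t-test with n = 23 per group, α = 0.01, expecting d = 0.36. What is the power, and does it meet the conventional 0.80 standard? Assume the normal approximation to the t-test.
Power ≈ 0.13; the study is underpowered (power < 0.80)

Power calculation (two-sample t-test, normal approximation):
z_β = d · √(n/2) - z_α
z_β = 0.36 · √(23/2) - 2.326
z_β = 0.36 · 3.391 - 2.326
z_β = -1.106

Power = Φ(z_β) = Φ(-1.106) ≈ 0.134

Effect size d = 0.36 is small by Cohen's convention (0.2/0.5/0.8).

Threshold: power ≥ 0.80 is conventionally adequate.
Power ≈ 0.13 → the study is underpowered (power < 0.80).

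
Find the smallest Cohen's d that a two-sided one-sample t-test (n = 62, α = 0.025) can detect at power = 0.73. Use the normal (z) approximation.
d ≈ 0.36

Minimum detectable effect (one-sample t-test, normal approximation):
d = (z_{α/2} + z_β) / √n
d = (2.241 + 0.613) / √62
d = 2.854 / 7.874
d ≈ 0.36

By Cohen's convention (0.2 small / 0.5 medium / 0.8 large): small effect.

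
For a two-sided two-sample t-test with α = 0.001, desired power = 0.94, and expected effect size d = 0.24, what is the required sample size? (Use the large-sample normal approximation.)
n = 816 per group

Sample size formula (two-sample t-test, normal approximation):
n = 2 · ((z_{α/2} + z_β) / d)²

z_{α/2} = 3.291 (for α = 0.001, two-sided)
z_β = 1.555 (for power = 0.94)
d = 0.24

n = 2 · ((3.291 + 1.555) / 0.24)²
n = 2 · (20.192)²
n ≈ 815.43
Round up to the next whole number: n = 816 per group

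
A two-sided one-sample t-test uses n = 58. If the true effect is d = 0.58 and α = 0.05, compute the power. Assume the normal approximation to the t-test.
Power ≈ 0.99

Power calculation (one-sample t-test, normal approximation):
z_β = d · √n - z_{α/2}
z_β = 0.58 · √58 - 1.960
z_β = 0.58 · 7.616 - 1.960
z_β = 2.457

Power = Φ(z_β) = Φ(2.457) ≈ 0.993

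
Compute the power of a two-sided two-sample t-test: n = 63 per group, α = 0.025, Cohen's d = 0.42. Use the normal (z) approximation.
Power ≈ 0.55

Power calculation (two-sample t-test, normal approximation):
z_β = d · √(n/2) - z_{α/2}
z_β = 0.42 · √(63/2) - 2.241
z_β = 0.42 · 5.612 - 2.241
z_β = 0.116

Power = Φ(z_β) = Φ(0.116) ≈ 0.546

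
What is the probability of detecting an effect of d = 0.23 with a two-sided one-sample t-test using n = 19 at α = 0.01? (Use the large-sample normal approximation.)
Power ≈ 0.06

Power calculation (one-sample t-test, normal approximation):
z_β = d · √n - z_{α/2}
z_β = 0.23 · √19 - 2.576
z_β = 0.23 · 4.359 - 2.576
z_β = -1.573

Power = Φ(z_β) = Φ(-1.573) ≈ 0.058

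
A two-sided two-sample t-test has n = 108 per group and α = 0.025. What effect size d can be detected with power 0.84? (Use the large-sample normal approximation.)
d ≈ 0.44

Minimum detectable effect (two-sample t-test, normal approximation):
d = (z_{α/2} + z_β) / √(n/2)
d = (2.241 + 0.994) / √(108/2)
d = 3.236 / 7.348
d ≈ 0.44

By Cohen's convention (0.2 small / 0.5 medium / 0.8 large): small effect.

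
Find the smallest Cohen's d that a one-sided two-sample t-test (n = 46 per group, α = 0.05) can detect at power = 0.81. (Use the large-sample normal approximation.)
d ≈ 0.53

Minimum detectable effect (two-sample t-test, normal approximation):
d = (z_α + z_β) / √(n/2)
d = (1.645 + 0.878) / √(46/2)
d = 2.523 / 4.796
d ≈ 0.53

By Cohen's convention (0.2 small / 0.5 medium / 0.8 large): medium effect.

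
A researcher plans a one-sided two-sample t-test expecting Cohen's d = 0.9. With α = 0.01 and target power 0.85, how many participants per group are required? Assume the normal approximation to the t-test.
n = 28 per group

Sample size formula (two-sample t-test, normal approximation):
n = 2 · ((z_α + z_β) / d)²

z_α = 2.326 (for α = 0.01, one-sided)
z_β = 1.036 (for power = 0.85)
d = 0.9

n = 2 · ((2.326 + 1.036) / 0.9)²
n = 2 · (3.736)²
n ≈ 27.92
Round up to the next whole number: n = 28 per group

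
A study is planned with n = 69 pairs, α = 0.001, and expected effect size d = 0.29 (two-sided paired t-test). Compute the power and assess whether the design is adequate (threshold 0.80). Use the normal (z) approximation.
Power ≈ 0.19; the study is underpowered (power < 0.80)

Power calculation (paired t-test, normal approximation):
z_β = d · √n - z_{α/2}
z_β = 0.29 · √69 - 3.291
z_β = 0.29 · 8.307 - 3.291
z_β = -0.882

Power = Φ(z_β) = Φ(-0.882) ≈ 0.189

Effect size d = 0.29 is small by Cohen's convention (0.2/0.5/0.8).

Threshold: power ≥ 0.80 is conventionally adequate.
Power ≈ 0.19 → the study is underpowered (power < 0.80).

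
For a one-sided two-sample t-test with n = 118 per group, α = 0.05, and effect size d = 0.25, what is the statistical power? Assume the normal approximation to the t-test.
Power ≈ 0.61

Power calculation (two-sample t-test, normal approximation):
z_β = d · √(n/2) - z_α
z_β = 0.25 · √(118/2) - 1.645
z_β = 0.25 · 7.681 - 1.645
z_β = 0.275

Power = Φ(z_β) = Φ(0.275) ≈ 0.609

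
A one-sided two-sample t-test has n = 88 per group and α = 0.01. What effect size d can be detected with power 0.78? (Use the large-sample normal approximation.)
d ≈ 0.47

Minimum detectable effect (two-sample t-test, normal approximation):
d = (z_α + z_β) / √(n/2)
d = (2.326 + 0.772) / √(88/2)
d = 3.099 / 6.633
d ≈ 0.47

By Cohen's convention (0.2 small / 0.5 medium / 0.8 large): small effect.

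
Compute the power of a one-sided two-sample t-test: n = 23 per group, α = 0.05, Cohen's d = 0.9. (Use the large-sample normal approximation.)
Power ≈ 0.92

Power calculation (two-sample t-test, normal approximation):
z_β = d · √(n/2) - z_α
z_β = 0.9 · √(23/2) - 1.645
z_β = 0.9 · 3.391 - 1.645
z_β = 1.407

Power = Φ(z_β) = Φ(1.407) ≈ 0.920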